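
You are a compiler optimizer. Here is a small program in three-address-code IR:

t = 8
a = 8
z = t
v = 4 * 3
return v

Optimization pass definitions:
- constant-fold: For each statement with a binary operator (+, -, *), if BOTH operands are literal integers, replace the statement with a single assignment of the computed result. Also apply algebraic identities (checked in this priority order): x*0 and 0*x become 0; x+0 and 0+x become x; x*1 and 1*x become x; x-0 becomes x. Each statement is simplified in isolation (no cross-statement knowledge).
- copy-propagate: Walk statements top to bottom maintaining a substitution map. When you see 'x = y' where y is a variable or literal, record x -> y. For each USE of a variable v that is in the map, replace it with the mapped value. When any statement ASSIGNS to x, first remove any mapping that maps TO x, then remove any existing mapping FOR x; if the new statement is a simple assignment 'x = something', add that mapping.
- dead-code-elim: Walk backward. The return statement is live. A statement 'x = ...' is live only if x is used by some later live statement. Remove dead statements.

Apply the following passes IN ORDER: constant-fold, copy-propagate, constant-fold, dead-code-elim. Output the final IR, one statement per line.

Answer: return 12

Derivation:
Initial IR:
  t = 8
  a = 8
  z = t
  v = 4 * 3
  return v
After constant-fold (5 stmts):
  t = 8
  a = 8
  z = t
  v = 12
  return v
After copy-propagate (5 stmts):
  t = 8
  a = 8
  z = 8
  v = 12
  return 12
After constant-fold (5 stmts):
  t = 8
  a = 8
  z = 8
  v = 12
  return 12
After dead-code-elim (1 stmts):
  return 12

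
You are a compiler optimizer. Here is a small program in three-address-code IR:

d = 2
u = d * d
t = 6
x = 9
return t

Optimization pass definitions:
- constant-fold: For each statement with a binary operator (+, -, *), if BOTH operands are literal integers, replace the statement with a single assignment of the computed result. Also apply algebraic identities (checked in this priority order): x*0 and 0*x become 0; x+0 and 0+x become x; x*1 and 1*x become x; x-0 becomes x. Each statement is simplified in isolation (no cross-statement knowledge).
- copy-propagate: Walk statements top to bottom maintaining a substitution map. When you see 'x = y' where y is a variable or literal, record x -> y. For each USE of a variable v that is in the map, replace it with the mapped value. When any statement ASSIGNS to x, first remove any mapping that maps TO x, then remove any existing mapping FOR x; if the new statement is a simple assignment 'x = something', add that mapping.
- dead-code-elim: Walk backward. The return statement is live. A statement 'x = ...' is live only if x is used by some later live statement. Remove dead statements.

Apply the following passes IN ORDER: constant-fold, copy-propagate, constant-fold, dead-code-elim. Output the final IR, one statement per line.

Initial IR:
  d = 2
  u = d * d
  t = 6
  x = 9
  return t
After constant-fold (5 stmts):
  d = 2
  u = d * d
  t = 6
  x = 9
  return t
After copy-propagate (5 stmts):
  d = 2
  u = 2 * 2
  t = 6
  x = 9
  return 6
After constant-fold (5 stmts):
  d = 2
  u = 4
  t = 6
  x = 9
  return 6
After dead-code-elim (1 stmts):
  return 6

Answer: return 6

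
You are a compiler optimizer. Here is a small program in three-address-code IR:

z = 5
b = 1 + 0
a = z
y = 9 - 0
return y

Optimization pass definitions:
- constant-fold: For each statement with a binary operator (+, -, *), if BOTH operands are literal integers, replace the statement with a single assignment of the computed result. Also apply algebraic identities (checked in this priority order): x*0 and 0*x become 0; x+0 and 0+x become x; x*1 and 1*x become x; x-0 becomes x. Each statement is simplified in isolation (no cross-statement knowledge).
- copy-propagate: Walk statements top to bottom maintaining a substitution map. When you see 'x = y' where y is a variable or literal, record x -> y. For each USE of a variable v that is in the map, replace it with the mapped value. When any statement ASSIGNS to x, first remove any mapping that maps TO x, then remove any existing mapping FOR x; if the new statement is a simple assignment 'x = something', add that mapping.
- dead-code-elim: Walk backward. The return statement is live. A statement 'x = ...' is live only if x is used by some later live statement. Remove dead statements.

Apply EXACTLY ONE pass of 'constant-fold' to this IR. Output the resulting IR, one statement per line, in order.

Applying constant-fold statement-by-statement:
  [1] z = 5  (unchanged)
  [2] b = 1 + 0  -> b = 1
  [3] a = z  (unchanged)
  [4] y = 9 - 0  -> y = 9
  [5] return y  (unchanged)
Result (5 stmts):
  z = 5
  b = 1
  a = z
  y = 9
  return y

Answer: z = 5
b = 1
a = z
y = 9
return y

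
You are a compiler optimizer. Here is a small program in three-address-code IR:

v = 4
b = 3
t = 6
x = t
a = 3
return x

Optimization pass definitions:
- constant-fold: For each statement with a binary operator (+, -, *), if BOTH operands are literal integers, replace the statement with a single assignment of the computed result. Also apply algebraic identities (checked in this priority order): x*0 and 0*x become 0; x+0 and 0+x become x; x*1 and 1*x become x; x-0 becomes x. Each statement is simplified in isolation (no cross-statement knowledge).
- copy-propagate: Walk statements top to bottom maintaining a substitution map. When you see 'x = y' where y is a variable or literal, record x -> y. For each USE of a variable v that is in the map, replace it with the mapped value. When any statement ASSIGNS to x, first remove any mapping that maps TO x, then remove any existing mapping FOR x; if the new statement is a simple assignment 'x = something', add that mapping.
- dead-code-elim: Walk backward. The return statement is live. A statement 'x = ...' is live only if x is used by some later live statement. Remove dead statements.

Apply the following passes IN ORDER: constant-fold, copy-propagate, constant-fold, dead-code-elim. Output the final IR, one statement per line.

Answer: return 6

Derivation:
Initial IR:
  v = 4
  b = 3
  t = 6
  x = t
  a = 3
  return x
After constant-fold (6 stmts):
  v = 4
  b = 3
  t = 6
  x = t
  a = 3
  return x
After copy-propagate (6 stmts):
  v = 4
  b = 3
  t = 6
  x = 6
  a = 3
  return 6
After constant-fold (6 stmts):
  v = 4
  b = 3
  t = 6
  x = 6
  a = 3
  return 6
After dead-code-elim (1 stmts):
  return 6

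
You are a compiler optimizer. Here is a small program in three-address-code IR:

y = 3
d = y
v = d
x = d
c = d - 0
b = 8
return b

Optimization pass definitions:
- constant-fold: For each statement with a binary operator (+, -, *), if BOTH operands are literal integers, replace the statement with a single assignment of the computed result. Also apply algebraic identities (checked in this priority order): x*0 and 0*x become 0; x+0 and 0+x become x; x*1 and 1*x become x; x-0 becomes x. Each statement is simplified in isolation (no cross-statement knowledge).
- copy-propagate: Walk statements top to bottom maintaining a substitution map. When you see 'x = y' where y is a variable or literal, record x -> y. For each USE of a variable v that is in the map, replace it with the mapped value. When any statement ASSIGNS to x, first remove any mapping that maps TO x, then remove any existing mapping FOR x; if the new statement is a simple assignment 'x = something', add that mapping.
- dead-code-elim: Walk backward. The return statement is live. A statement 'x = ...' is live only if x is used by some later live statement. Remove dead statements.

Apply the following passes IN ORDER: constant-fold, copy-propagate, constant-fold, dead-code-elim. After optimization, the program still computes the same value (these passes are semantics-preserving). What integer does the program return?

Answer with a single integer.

Initial IR:
  y = 3
  d = y
  v = d
  x = d
  c = d - 0
  b = 8
  return b
After constant-fold (7 stmts):
  y = 3
  d = y
  v = d
  x = d
  c = d
  b = 8
  return b
After copy-propagate (7 stmts):
  y = 3
  d = 3
  v = 3
  x = 3
  c = 3
  b = 8
  return 8
After constant-fold (7 stmts):
  y = 3
  d = 3
  v = 3
  x = 3
  c = 3
  b = 8
  return 8
After dead-code-elim (1 stmts):
  return 8
Evaluate:
  y = 3  =>  y = 3
  d = y  =>  d = 3
  v = d  =>  v = 3
  x = d  =>  x = 3
  c = d - 0  =>  c = 3
  b = 8  =>  b = 8
  return b = 8

Answer: 8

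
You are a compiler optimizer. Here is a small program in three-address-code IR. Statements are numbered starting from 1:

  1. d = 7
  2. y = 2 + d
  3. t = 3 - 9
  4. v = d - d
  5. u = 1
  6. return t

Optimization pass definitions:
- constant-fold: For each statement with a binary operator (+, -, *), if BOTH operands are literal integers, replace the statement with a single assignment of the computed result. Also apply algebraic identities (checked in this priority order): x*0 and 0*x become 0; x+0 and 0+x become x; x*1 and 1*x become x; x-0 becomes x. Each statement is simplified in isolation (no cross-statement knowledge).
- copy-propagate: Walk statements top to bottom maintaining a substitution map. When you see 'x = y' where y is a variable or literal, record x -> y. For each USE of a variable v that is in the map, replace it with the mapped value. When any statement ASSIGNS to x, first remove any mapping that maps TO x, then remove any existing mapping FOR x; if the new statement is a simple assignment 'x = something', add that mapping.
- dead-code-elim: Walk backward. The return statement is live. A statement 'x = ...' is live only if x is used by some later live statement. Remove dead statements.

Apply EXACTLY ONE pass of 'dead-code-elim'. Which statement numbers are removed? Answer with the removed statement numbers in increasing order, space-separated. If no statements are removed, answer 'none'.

Answer: 1 2 4 5

Derivation:
Backward liveness scan:
Stmt 1 'd = 7': DEAD (d not in live set [])
Stmt 2 'y = 2 + d': DEAD (y not in live set [])
Stmt 3 't = 3 - 9': KEEP (t is live); live-in = []
Stmt 4 'v = d - d': DEAD (v not in live set ['t'])
Stmt 5 'u = 1': DEAD (u not in live set ['t'])
Stmt 6 'return t': KEEP (return); live-in = ['t']
Removed statement numbers: [1, 2, 4, 5]
Surviving IR:
  t = 3 - 9
  return t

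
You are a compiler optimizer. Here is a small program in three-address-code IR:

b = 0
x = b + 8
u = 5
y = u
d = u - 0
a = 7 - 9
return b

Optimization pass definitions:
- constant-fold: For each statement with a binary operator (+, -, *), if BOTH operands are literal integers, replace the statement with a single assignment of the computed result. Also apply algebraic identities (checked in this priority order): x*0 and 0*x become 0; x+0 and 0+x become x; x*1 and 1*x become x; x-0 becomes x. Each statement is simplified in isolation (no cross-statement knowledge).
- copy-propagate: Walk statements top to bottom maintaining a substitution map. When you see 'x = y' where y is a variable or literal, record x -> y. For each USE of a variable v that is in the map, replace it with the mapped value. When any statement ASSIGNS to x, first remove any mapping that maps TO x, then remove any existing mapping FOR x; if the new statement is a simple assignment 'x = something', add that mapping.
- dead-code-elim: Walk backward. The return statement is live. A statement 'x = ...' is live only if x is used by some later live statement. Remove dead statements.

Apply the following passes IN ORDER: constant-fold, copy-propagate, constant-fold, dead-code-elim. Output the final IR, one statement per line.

Initial IR:
  b = 0
  x = b + 8
  u = 5
  y = u
  d = u - 0
  a = 7 - 9
  return b
After constant-fold (7 stmts):
  b = 0
  x = b + 8
  u = 5
  y = u
  d = u
  a = -2
  return b
After copy-propagate (7 stmts):
  b = 0
  x = 0 + 8
  u = 5
  y = 5
  d = 5
  a = -2
  return 0
After constant-fold (7 stmts):
  b = 0
  x = 8
  u = 5
  y = 5
  d = 5
  a = -2
  return 0
After dead-code-elim (1 stmts):
  return 0

Answer: return 0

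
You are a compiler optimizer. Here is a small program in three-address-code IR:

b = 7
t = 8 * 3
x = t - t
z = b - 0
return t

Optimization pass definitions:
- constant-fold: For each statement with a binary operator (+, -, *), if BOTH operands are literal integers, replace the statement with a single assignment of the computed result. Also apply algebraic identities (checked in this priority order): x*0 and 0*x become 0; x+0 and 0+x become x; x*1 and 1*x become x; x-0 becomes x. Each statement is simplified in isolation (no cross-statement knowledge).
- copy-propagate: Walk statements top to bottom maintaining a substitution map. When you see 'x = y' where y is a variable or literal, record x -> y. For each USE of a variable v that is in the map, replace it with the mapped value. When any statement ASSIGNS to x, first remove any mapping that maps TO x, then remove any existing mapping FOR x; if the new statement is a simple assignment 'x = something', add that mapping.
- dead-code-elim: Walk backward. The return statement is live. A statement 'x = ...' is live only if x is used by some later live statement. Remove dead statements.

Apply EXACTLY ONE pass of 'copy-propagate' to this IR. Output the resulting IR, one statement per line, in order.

Applying copy-propagate statement-by-statement:
  [1] b = 7  (unchanged)
  [2] t = 8 * 3  (unchanged)
  [3] x = t - t  (unchanged)
  [4] z = b - 0  -> z = 7 - 0
  [5] return t  (unchanged)
Result (5 stmts):
  b = 7
  t = 8 * 3
  x = t - t
  z = 7 - 0
  return t

Answer: b = 7
t = 8 * 3
x = t - t
z = 7 - 0
return t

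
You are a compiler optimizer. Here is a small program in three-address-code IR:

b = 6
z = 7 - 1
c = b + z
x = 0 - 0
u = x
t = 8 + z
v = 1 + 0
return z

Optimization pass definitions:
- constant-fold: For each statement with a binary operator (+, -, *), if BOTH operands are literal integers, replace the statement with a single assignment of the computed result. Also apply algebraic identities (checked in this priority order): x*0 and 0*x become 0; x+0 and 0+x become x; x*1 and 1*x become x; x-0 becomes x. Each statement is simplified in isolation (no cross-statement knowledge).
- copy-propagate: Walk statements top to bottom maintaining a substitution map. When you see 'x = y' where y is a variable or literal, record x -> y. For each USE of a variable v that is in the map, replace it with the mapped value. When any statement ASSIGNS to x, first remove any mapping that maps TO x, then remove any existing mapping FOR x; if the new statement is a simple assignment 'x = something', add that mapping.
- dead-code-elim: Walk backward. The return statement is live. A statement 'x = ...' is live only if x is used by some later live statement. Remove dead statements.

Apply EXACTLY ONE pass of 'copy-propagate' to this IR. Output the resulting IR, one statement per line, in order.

Answer: b = 6
z = 7 - 1
c = 6 + z
x = 0 - 0
u = x
t = 8 + z
v = 1 + 0
return z

Derivation:
Applying copy-propagate statement-by-statement:
  [1] b = 6  (unchanged)
  [2] z = 7 - 1  (unchanged)
  [3] c = b + z  -> c = 6 + z
  [4] x = 0 - 0  (unchanged)
  [5] u = x  (unchanged)
  [6] t = 8 + z  (unchanged)
  [7] v = 1 + 0  (unchanged)
  [8] return z  (unchanged)
Result (8 stmts):
  b = 6
  z = 7 - 1
  c = 6 + z
  x = 0 - 0
  u = x
  t = 8 + z
  v = 1 + 0
  return z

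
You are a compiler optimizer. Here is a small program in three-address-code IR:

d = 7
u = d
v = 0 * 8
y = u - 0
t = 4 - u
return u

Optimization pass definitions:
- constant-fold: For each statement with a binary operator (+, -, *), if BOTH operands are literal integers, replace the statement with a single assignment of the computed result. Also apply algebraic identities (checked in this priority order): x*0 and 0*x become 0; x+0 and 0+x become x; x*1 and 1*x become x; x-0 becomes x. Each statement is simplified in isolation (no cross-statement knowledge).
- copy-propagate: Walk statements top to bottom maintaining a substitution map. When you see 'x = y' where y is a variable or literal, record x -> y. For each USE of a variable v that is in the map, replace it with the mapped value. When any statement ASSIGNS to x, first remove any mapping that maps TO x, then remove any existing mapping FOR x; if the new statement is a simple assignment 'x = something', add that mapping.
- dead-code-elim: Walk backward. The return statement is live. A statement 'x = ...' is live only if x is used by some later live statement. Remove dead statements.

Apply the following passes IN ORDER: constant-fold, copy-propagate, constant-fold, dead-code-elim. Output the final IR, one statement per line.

Initial IR:
  d = 7
  u = d
  v = 0 * 8
  y = u - 0
  t = 4 - u
  return u
After constant-fold (6 stmts):
  d = 7
  u = d
  v = 0
  y = u
  t = 4 - u
  return u
After copy-propagate (6 stmts):
  d = 7
  u = 7
  v = 0
  y = 7
  t = 4 - 7
  return 7
After constant-fold (6 stmts):
  d = 7
  u = 7
  v = 0
  y = 7
  t = -3
  return 7
After dead-code-elim (1 stmts):
  return 7

Answer: return 7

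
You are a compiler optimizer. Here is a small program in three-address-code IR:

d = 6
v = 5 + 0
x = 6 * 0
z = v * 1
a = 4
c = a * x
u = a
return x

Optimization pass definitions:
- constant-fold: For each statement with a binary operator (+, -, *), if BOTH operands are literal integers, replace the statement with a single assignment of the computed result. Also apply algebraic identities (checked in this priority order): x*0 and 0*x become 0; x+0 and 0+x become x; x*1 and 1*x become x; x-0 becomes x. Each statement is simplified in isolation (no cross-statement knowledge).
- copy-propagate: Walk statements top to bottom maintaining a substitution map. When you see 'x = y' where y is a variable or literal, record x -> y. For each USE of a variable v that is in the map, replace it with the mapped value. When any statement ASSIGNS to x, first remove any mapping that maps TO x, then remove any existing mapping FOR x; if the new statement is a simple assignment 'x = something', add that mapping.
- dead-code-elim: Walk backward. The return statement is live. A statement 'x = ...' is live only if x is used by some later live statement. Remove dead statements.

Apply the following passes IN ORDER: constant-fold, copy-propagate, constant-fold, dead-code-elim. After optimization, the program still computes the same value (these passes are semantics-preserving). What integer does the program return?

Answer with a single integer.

Initial IR:
  d = 6
  v = 5 + 0
  x = 6 * 0
  z = v * 1
  a = 4
  c = a * x
  u = a
  return x
After constant-fold (8 stmts):
  d = 6
  v = 5
  x = 0
  z = v
  a = 4
  c = a * x
  u = a
  return x
After copy-propagate (8 stmts):
  d = 6
  v = 5
  x = 0
  z = 5
  a = 4
  c = 4 * 0
  u = 4
  return 0
After constant-fold (8 stmts):
  d = 6
  v = 5
  x = 0
  z = 5
  a = 4
  c = 0
  u = 4
  return 0
After dead-code-elim (1 stmts):
  return 0
Evaluate:
  d = 6  =>  d = 6
  v = 5 + 0  =>  v = 5
  x = 6 * 0  =>  x = 0
  z = v * 1  =>  z = 5
  a = 4  =>  a = 4
  c = a * x  =>  c = 0
  u = a  =>  u = 4
  return x = 0

Answer: 0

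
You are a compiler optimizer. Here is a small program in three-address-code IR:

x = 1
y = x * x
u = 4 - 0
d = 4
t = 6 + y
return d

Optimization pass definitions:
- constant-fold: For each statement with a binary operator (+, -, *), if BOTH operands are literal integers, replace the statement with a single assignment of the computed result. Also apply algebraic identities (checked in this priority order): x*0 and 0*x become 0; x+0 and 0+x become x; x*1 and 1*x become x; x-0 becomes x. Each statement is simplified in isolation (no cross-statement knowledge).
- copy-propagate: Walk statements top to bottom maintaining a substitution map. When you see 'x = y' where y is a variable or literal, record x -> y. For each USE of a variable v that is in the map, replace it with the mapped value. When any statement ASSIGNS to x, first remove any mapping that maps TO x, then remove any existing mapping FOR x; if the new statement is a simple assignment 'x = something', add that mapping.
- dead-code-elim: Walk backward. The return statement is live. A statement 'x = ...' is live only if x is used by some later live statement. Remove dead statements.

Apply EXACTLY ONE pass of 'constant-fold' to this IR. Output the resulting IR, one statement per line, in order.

Answer: x = 1
y = x * x
u = 4
d = 4
t = 6 + y
return d

Derivation:
Applying constant-fold statement-by-statement:
  [1] x = 1  (unchanged)
  [2] y = x * x  (unchanged)
  [3] u = 4 - 0  -> u = 4
  [4] d = 4  (unchanged)
  [5] t = 6 + y  (unchanged)
  [6] return d  (unchanged)
Result (6 stmts):
  x = 1
  y = x * x
  u = 4
  d = 4
  t = 6 + y
  return d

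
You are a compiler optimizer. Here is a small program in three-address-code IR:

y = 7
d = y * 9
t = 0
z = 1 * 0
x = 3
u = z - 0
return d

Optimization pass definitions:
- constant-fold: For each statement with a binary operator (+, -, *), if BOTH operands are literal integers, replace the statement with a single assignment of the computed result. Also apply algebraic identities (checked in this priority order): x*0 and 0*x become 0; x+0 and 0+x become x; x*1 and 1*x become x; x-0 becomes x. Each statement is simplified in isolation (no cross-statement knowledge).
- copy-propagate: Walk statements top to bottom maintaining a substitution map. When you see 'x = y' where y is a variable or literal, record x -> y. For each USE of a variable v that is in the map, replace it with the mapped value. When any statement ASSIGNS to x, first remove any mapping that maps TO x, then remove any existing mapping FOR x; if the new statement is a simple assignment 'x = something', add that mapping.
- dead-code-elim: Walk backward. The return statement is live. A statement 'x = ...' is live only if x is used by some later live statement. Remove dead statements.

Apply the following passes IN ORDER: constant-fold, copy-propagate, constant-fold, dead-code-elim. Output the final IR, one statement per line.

Answer: d = 63
return d

Derivation:
Initial IR:
  y = 7
  d = y * 9
  t = 0
  z = 1 * 0
  x = 3
  u = z - 0
  return d
After constant-fold (7 stmts):
  y = 7
  d = y * 9
  t = 0
  z = 0
  x = 3
  u = z
  return d
After copy-propagate (7 stmts):
  y = 7
  d = 7 * 9
  t = 0
  z = 0
  x = 3
  u = 0
  return d
After constant-fold (7 stmts):
  y = 7
  d = 63
  t = 0
  z = 0
  x = 3
  u = 0
  return d
After dead-code-elim (2 stmts):
  d = 63
  return d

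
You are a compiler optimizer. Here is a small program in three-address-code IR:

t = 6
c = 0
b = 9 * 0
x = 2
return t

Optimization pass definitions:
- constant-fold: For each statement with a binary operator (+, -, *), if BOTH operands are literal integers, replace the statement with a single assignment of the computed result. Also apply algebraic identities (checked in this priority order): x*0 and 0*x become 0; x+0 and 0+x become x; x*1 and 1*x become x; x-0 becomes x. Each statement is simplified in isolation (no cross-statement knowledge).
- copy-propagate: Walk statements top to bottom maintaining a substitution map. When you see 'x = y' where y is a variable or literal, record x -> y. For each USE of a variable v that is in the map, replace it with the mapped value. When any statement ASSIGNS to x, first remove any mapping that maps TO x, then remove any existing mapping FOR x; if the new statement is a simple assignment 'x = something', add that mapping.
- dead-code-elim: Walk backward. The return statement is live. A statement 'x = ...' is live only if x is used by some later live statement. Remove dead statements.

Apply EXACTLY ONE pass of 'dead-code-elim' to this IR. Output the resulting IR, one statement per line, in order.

Applying dead-code-elim statement-by-statement:
  [5] return t  -> KEEP (return); live=['t']
  [4] x = 2  -> DEAD (x not live)
  [3] b = 9 * 0  -> DEAD (b not live)
  [2] c = 0  -> DEAD (c not live)
  [1] t = 6  -> KEEP; live=[]
Result (2 stmts):
  t = 6
  return t

Answer: t = 6
return t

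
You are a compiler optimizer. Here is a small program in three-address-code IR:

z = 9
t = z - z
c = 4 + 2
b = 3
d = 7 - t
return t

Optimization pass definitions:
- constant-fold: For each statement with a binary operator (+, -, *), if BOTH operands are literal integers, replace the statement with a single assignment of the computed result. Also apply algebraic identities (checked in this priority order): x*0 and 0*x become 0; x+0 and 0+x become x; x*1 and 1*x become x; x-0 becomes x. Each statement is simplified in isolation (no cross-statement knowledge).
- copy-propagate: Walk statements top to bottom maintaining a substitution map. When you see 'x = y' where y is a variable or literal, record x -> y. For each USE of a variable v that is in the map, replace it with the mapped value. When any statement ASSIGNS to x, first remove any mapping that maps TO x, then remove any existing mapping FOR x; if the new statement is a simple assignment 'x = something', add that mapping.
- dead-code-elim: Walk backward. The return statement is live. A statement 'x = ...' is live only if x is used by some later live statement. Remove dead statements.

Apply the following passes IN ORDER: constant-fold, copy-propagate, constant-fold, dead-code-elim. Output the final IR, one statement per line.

Answer: t = 0
return t

Derivation:
Initial IR:
  z = 9
  t = z - z
  c = 4 + 2
  b = 3
  d = 7 - t
  return t
After constant-fold (6 stmts):
  z = 9
  t = z - z
  c = 6
  b = 3
  d = 7 - t
  return t
After copy-propagate (6 stmts):
  z = 9
  t = 9 - 9
  c = 6
  b = 3
  d = 7 - t
  return t
After constant-fold (6 stmts):
  z = 9
  t = 0
  c = 6
  b = 3
  d = 7 - t
  return t
After dead-code-elim (2 stmts):
  t = 0
  return t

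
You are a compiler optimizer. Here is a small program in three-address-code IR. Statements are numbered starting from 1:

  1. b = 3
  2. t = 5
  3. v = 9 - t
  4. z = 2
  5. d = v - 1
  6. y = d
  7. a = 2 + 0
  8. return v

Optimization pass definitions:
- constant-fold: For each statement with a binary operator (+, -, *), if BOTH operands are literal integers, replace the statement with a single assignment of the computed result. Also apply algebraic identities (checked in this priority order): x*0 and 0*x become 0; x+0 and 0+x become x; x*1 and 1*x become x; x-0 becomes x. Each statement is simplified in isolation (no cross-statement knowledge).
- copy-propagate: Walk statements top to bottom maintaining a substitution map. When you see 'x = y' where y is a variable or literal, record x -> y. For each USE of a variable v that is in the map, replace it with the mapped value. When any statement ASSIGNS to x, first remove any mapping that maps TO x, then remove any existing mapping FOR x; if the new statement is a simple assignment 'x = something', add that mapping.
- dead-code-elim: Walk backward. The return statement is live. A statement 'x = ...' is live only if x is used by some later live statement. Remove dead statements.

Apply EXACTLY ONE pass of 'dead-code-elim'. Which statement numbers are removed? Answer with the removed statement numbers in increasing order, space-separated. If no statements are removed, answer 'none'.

Backward liveness scan:
Stmt 1 'b = 3': DEAD (b not in live set [])
Stmt 2 't = 5': KEEP (t is live); live-in = []
Stmt 3 'v = 9 - t': KEEP (v is live); live-in = ['t']
Stmt 4 'z = 2': DEAD (z not in live set ['v'])
Stmt 5 'd = v - 1': DEAD (d not in live set ['v'])
Stmt 6 'y = d': DEAD (y not in live set ['v'])
Stmt 7 'a = 2 + 0': DEAD (a not in live set ['v'])
Stmt 8 'return v': KEEP (return); live-in = ['v']
Removed statement numbers: [1, 4, 5, 6, 7]
Surviving IR:
  t = 5
  v = 9 - t
  return v

Answer: 1 4 5 6 7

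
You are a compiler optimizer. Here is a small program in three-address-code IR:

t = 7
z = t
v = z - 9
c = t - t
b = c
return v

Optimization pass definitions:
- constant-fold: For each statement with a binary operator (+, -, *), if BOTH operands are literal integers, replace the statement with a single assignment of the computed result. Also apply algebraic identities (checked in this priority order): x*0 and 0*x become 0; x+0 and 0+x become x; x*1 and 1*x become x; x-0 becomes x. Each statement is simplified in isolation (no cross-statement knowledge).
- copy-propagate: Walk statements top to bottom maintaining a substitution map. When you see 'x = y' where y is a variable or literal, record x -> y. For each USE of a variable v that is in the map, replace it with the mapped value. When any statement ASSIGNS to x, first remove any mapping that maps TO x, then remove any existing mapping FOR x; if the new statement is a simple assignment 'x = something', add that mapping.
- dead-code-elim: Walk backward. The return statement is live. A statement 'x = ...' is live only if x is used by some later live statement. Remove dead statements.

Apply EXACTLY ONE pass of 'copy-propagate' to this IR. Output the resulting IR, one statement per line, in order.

Applying copy-propagate statement-by-statement:
  [1] t = 7  (unchanged)
  [2] z = t  -> z = 7
  [3] v = z - 9  -> v = 7 - 9
  [4] c = t - t  -> c = 7 - 7
  [5] b = c  (unchanged)
  [6] return v  (unchanged)
Result (6 stmts):
  t = 7
  z = 7
  v = 7 - 9
  c = 7 - 7
  b = c
  return v

Answer: t = 7
z = 7
v = 7 - 9
c = 7 - 7
b = c
return v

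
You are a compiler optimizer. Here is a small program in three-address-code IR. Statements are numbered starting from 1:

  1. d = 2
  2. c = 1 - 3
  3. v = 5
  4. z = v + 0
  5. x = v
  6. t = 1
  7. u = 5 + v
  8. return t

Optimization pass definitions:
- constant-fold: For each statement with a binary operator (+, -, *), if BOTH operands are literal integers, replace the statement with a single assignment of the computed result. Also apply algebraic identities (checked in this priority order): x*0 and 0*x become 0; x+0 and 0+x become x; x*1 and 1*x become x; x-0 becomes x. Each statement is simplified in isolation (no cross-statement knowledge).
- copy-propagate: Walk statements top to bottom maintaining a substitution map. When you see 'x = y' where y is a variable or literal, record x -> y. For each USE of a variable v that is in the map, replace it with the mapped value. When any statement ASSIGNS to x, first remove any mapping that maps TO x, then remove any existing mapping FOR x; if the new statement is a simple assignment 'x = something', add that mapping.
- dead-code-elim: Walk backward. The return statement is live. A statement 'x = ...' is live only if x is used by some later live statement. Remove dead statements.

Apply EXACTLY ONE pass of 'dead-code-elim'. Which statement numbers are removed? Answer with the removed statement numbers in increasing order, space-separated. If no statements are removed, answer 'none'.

Answer: 1 2 3 4 5 7

Derivation:
Backward liveness scan:
Stmt 1 'd = 2': DEAD (d not in live set [])
Stmt 2 'c = 1 - 3': DEAD (c not in live set [])
Stmt 3 'v = 5': DEAD (v not in live set [])
Stmt 4 'z = v + 0': DEAD (z not in live set [])
Stmt 5 'x = v': DEAD (x not in live set [])
Stmt 6 't = 1': KEEP (t is live); live-in = []
Stmt 7 'u = 5 + v': DEAD (u not in live set ['t'])
Stmt 8 'return t': KEEP (return); live-in = ['t']
Removed statement numbers: [1, 2, 3, 4, 5, 7]
Surviving IR:
  t = 1
  return t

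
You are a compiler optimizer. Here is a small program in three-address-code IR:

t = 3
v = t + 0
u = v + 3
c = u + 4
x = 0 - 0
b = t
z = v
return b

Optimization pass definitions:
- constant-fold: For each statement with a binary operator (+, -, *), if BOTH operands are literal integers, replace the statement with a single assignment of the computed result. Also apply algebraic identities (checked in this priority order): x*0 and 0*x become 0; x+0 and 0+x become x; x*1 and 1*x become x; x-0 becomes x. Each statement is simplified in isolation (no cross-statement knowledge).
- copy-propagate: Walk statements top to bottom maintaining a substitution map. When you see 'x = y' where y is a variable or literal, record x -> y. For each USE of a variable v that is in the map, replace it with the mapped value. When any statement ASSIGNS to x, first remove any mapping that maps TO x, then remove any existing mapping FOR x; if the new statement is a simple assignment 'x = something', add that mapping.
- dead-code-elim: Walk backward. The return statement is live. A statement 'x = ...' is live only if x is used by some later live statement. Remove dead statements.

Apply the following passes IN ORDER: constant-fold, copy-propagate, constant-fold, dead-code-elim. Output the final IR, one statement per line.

Answer: return 3

Derivation:
Initial IR:
  t = 3
  v = t + 0
  u = v + 3
  c = u + 4
  x = 0 - 0
  b = t
  z = v
  return b
After constant-fold (8 stmts):
  t = 3
  v = t
  u = v + 3
  c = u + 4
  x = 0
  b = t
  z = v
  return b
After copy-propagate (8 stmts):
  t = 3
  v = 3
  u = 3 + 3
  c = u + 4
  x = 0
  b = 3
  z = 3
  return 3
After constant-fold (8 stmts):
  t = 3
  v = 3
  u = 6
  c = u + 4
  x = 0
  b = 3
  z = 3
  return 3
After dead-code-elim (1 stmts):
  return 3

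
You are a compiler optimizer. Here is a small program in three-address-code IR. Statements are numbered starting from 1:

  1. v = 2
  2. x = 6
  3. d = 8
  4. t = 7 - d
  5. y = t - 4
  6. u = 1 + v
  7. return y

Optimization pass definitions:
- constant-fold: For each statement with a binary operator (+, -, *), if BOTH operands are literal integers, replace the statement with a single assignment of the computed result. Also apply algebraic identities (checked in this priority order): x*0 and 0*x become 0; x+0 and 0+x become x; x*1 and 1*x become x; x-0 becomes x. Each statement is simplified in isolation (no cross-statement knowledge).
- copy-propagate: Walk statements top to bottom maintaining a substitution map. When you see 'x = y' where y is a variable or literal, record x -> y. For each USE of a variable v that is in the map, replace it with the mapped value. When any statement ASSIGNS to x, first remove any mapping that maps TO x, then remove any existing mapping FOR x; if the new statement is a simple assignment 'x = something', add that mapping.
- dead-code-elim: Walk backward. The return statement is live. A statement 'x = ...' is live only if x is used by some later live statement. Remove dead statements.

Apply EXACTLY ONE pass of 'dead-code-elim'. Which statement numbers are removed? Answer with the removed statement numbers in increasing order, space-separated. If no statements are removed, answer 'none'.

Answer: 1 2 6

Derivation:
Backward liveness scan:
Stmt 1 'v = 2': DEAD (v not in live set [])
Stmt 2 'x = 6': DEAD (x not in live set [])
Stmt 3 'd = 8': KEEP (d is live); live-in = []
Stmt 4 't = 7 - d': KEEP (t is live); live-in = ['d']
Stmt 5 'y = t - 4': KEEP (y is live); live-in = ['t']
Stmt 6 'u = 1 + v': DEAD (u not in live set ['y'])
Stmt 7 'return y': KEEP (return); live-in = ['y']
Removed statement numbers: [1, 2, 6]
Surviving IR:
  d = 8
  t = 7 - d
  y = t - 4
  return y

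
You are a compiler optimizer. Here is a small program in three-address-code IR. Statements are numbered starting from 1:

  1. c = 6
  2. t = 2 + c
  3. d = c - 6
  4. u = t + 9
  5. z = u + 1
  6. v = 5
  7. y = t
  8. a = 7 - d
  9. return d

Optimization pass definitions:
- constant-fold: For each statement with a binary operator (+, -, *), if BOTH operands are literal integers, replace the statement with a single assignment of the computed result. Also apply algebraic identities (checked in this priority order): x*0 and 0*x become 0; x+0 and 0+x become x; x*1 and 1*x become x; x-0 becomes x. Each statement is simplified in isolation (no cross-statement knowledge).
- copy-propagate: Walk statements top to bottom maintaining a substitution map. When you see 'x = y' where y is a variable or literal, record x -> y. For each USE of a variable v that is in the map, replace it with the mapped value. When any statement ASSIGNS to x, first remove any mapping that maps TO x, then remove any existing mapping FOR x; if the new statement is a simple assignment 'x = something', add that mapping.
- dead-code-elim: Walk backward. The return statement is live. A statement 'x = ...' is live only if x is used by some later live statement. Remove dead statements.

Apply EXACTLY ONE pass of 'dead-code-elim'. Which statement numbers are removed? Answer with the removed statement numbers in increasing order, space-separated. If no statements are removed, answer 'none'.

Answer: 2 4 5 6 7 8

Derivation:
Backward liveness scan:
Stmt 1 'c = 6': KEEP (c is live); live-in = []
Stmt 2 't = 2 + c': DEAD (t not in live set ['c'])
Stmt 3 'd = c - 6': KEEP (d is live); live-in = ['c']
Stmt 4 'u = t + 9': DEAD (u not in live set ['d'])
Stmt 5 'z = u + 1': DEAD (z not in live set ['d'])
Stmt 6 'v = 5': DEAD (v not in live set ['d'])
Stmt 7 'y = t': DEAD (y not in live set ['d'])
Stmt 8 'a = 7 - d': DEAD (a not in live set ['d'])
Stmt 9 'return d': KEEP (return); live-in = ['d']
Removed statement numbers: [2, 4, 5, 6, 7, 8]
Surviving IR:
  c = 6
  d = c - 6
  return d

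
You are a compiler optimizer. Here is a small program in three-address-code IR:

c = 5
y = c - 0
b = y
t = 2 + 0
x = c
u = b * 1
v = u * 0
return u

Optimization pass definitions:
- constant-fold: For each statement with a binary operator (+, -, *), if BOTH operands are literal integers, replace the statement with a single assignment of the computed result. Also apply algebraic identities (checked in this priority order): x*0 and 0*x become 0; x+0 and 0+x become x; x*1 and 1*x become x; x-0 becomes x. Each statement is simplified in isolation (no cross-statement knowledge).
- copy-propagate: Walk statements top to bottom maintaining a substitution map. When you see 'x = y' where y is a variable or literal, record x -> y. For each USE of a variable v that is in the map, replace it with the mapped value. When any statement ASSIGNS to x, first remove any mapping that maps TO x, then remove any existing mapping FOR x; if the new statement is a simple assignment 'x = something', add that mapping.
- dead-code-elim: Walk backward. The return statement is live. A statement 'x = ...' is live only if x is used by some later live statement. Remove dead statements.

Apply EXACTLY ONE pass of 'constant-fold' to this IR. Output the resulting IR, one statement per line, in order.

Applying constant-fold statement-by-statement:
  [1] c = 5  (unchanged)
  [2] y = c - 0  -> y = c
  [3] b = y  (unchanged)
  [4] t = 2 + 0  -> t = 2
  [5] x = c  (unchanged)
  [6] u = b * 1  -> u = b
  [7] v = u * 0  -> v = 0
  [8] return u  (unchanged)
Result (8 stmts):
  c = 5
  y = c
  b = y
  t = 2
  x = c
  u = b
  v = 0
  return u

Answer: c = 5
y = c
b = y
t = 2
x = c
u = b
v = 0
return u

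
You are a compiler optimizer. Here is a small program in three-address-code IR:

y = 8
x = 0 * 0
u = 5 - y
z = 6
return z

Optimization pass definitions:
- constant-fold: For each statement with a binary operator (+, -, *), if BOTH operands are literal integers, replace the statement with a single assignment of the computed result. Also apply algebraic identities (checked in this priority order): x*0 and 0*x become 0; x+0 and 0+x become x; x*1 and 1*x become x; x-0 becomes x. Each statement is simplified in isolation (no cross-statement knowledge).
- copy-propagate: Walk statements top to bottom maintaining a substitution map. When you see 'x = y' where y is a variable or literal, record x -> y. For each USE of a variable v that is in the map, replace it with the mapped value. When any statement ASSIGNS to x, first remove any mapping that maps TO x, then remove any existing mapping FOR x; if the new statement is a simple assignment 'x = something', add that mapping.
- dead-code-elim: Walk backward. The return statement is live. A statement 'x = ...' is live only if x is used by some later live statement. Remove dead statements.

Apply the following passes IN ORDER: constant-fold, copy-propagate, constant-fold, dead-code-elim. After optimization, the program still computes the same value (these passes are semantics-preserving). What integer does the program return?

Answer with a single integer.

Answer: 6

Derivation:
Initial IR:
  y = 8
  x = 0 * 0
  u = 5 - y
  z = 6
  return z
After constant-fold (5 stmts):
  y = 8
  x = 0
  u = 5 - y
  z = 6
  return z
After copy-propagate (5 stmts):
  y = 8
  x = 0
  u = 5 - 8
  z = 6
  return 6
After constant-fold (5 stmts):
  y = 8
  x = 0
  u = -3
  z = 6
  return 6
After dead-code-elim (1 stmts):
  return 6
Evaluate:
  y = 8  =>  y = 8
  x = 0 * 0  =>  x = 0
  u = 5 - y  =>  u = -3
  z = 6  =>  z = 6
  return z = 6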